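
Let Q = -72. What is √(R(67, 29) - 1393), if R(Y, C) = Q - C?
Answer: 3*I*√166 ≈ 38.652*I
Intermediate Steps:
R(Y, C) = -72 - C
√(R(67, 29) - 1393) = √((-72 - 1*29) - 1393) = √((-72 - 29) - 1393) = √(-101 - 1393) = √(-1494) = 3*I*√166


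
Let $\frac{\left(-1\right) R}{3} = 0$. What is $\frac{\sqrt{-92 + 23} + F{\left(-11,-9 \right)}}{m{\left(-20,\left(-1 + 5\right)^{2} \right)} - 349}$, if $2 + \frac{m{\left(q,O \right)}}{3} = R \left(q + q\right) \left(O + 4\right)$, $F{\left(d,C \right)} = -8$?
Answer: $\frac{8}{355} - \frac{i \sqrt{69}}{355} \approx 0.022535 - 0.023399 i$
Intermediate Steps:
$R = 0$ ($R = \left(-3\right) 0 = 0$)
$m{\left(q,O \right)} = -6$ ($m{\left(q,O \right)} = -6 + 3 \cdot 0 \left(q + q\right) \left(O + 4\right) = -6 + 3 \cdot 0 \cdot 2 q \left(4 + O\right) = -6 + 3 \cdot 0 = -6 + 0 = -6$)
$\frac{\sqrt{-92 + 23} + F{\left(-11,-9 \right)}}{m{\left(-20,\left(-1 + 5\right)^{2} \right)} - 349} = \frac{\sqrt{-92 + 23} - 8}{-6 - 349} = \frac{\sqrt{-69} - 8}{-355} = \left(i \sqrt{69} - 8\right) \left(- \frac{1}{355}\right) = \left(-8 + i \sqrt{69}\right) \left(- \frac{1}{355}\right) = \frac{8}{355} - \frac{i \sqrt{69}}{355}$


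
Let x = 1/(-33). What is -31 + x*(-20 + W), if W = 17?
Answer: -340/11 ≈ -30.909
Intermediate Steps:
x = -1/33 ≈ -0.030303
-31 + x*(-20 + W) = -31 - (-20 + 17)/33 = -31 - 1/33*(-3) = -31 + 1/11 = -340/11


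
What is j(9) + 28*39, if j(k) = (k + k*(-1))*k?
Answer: 1092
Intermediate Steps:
j(k) = 0 (j(k) = (k - k)*k = 0*k = 0)
j(9) + 28*39 = 0 + 28*39 = 0 + 1092 = 1092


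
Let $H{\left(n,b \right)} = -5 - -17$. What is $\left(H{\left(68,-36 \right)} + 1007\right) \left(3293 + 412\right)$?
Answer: $3775395$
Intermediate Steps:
$H{\left(n,b \right)} = 12$ ($H{\left(n,b \right)} = -5 + 17 = 12$)
$\left(H{\left(68,-36 \right)} + 1007\right) \left(3293 + 412\right) = \left(12 + 1007\right) \left(3293 + 412\right) = 1019 \cdot 3705 = 3775395$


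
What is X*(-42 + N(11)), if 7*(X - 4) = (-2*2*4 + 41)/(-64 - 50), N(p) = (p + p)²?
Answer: 699907/399 ≈ 1754.2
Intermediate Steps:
N(p) = 4*p² (N(p) = (2*p)² = 4*p²)
X = 3167/798 (X = 4 + ((-2*2*4 + 41)/(-64 - 50))/7 = 4 + ((-4*4 + 41)/(-114))/7 = 4 + ((-16 + 41)*(-1/114))/7 = 4 + (25*(-1/114))/7 = 4 + (⅐)*(-25/114) = 4 - 25/798 = 3167/798 ≈ 3.9687)
X*(-42 + N(11)) = 3167*(-42 + 4*11²)/798 = 3167*(-42 + 4*121)/798 = 3167*(-42 + 484)/798 = (3167/798)*442 = 699907/399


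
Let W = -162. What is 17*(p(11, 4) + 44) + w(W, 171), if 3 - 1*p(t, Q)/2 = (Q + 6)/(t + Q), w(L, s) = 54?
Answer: 2644/3 ≈ 881.33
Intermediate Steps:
p(t, Q) = 6 - 2*(6 + Q)/(Q + t) (p(t, Q) = 6 - 2*(Q + 6)/(t + Q) = 6 - 2*(6 + Q)/(Q + t))
17*(p(11, 4) + 44) + w(W, 171) = 17*(2*(-6 + 2*4 + 3*11)/(4 + 11) + 44) + 54 = 17*(2*(-6 + 8 + 33)/15 + 44) + 54 = 17*(2*(1/15)*35 + 44) + 54 = 17*(14/3 + 44) + 54 = 17*(146/3) + 54 = 2482/3 + 54 = 2644/3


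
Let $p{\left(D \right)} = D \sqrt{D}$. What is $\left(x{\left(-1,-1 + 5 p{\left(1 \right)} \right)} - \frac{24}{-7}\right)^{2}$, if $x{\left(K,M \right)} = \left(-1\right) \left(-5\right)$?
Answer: $\frac{3481}{49} \approx 71.041$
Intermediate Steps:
$p{\left(D \right)} = D^{\frac{3}{2}}$
$x{\left(K,M \right)} = 5$
$\left(x{\left(-1,-1 + 5 p{\left(1 \right)} \right)} - \frac{24}{-7}\right)^{2} = \left(5 - \frac{24}{-7}\right)^{2} = \left(5 - - \frac{24}{7}\right)^{2} = \left(5 + \frac{24}{7}\right)^{2} = \left(\frac{59}{7}\right)^{2} = \frac{3481}{49}$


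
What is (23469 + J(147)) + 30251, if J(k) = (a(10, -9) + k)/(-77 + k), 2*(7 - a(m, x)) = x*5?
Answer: 7521153/140 ≈ 53723.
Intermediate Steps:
a(m, x) = 7 - 5*x/2 (a(m, x) = 7 - x*5/2 = 7 - 5*x/2)
J(k) = (59/2 + k)/(-77 + k) (J(k) = ((7 - 5/2*(-9)) + k)/(-77 + k) = ((7 + 45/2) + k)/(-77 + k) = (59/2 + k)/(-77 + k))
(23469 + J(147)) + 30251 = (23469 + (59/2 + 147)/(-77 + 147)) + 30251 = (23469 + (353/2)/70) + 30251 = (23469 + (1/70)*(353/2)) + 30251 = (23469 + 353/140) + 30251 = 3286013/140 + 30251 = 7521153/140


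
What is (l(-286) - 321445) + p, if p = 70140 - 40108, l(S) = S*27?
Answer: -299135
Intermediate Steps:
l(S) = 27*S
p = 30032
(l(-286) - 321445) + p = (27*(-286) - 321445) + 30032 = (-7722 - 321445) + 30032 = -329167 + 30032 = -299135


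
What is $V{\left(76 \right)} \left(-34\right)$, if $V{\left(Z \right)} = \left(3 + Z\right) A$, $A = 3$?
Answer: $-8058$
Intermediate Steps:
$V{\left(Z \right)} = 9 + 3 Z$ ($V{\left(Z \right)} = \left(3 + Z\right) 3 = 9 + 3 Z$)
$V{\left(76 \right)} \left(-34\right) = \left(9 + 3 \cdot 76\right) \left(-34\right) = \left(9 + 228\right) \left(-34\right) = 237 \left(-34\right) = -8058$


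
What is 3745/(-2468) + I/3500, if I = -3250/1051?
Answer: -27568007/18157076 ≈ -1.5183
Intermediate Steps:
I = -3250/1051 (I = -3250*1/1051 = -3250/1051 ≈ -3.0923)
3745/(-2468) + I/3500 = 3745/(-2468) - 3250/1051/3500 = 3745*(-1/2468) - 3250/1051*1/3500 = -3745/2468 - 13/14714 = -27568007/18157076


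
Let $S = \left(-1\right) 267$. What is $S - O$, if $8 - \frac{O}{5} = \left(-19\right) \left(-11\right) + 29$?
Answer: $883$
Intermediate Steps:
$S = -267$
$O = -1150$ ($O = 40 - 5 \left(\left(-19\right) \left(-11\right) + 29\right) = 40 - 5 \left(209 + 29\right) = 40 - 1190 = -1150$)
$S - O = -267 - -1150 = -267 + 1150 = 883$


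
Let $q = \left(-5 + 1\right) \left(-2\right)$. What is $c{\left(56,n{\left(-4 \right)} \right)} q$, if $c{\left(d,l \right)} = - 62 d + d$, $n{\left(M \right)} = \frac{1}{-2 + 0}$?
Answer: $-27328$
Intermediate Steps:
$q = 8$ ($q = \left(-4\right) \left(-2\right) = 8$)
$n{\left(M \right)} = - \frac{1}{2}$ ($n{\left(M \right)} = \frac{1}{-2} = - \frac{1}{2}$)
$c{\left(d,l \right)} = - 61 d$
$c{\left(56,n{\left(-4 \right)} \right)} q = \left(-61\right) 56 \cdot 8 = \left(-3416\right) 8 = -27328$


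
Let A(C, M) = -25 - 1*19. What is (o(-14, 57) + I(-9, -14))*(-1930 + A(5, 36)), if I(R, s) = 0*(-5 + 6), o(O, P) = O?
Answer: 27636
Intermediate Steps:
A(C, M) = -44 (A(C, M) = -25 - 19 = -44)
I(R, s) = 0 (I(R, s) = 0*1 = 0)
(o(-14, 57) + I(-9, -14))*(-1930 + A(5, 36)) = (-14 + 0)*(-1930 - 44) = -14*(-1974) = 27636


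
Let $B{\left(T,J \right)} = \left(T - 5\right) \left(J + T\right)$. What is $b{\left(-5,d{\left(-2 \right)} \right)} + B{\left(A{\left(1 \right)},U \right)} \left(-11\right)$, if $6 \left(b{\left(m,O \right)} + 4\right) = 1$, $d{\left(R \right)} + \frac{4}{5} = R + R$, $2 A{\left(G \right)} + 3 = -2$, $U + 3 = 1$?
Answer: $- \frac{4501}{12} \approx -375.08$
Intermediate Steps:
$U = -2$ ($U = -3 + 1 = -2$)
$A{\left(G \right)} = - \frac{5}{2}$ ($A{\left(G \right)} = - \frac{3}{2} + \frac{1}{2} \left(-2\right) = - \frac{3}{2} - 1 = - \frac{5}{2}$)
$d{\left(R \right)} = - \frac{4}{5} + 2 R$ ($d{\left(R \right)} = - \frac{4}{5} + \left(R + R\right) = - \frac{4}{5} + 2 R$)
$b{\left(m,O \right)} = - \frac{23}{6}$ ($b{\left(m,O \right)} = -4 + \frac{1}{6} \cdot 1 = -4 + \frac{1}{6} = - \frac{23}{6}$)
$B{\left(T,J \right)} = \left(-5 + T\right) \left(J + T\right)$
$b{\left(-5,d{\left(-2 \right)} \right)} + B{\left(A{\left(1 \right)},U \right)} \left(-11\right) = - \frac{23}{6} + \left(\left(- \frac{5}{2}\right)^{2} - -10 - - \frac{25}{2} - -5\right) \left(-11\right) = - \frac{23}{6} + \left(\frac{25}{4} + 10 + \frac{25}{2} + 5\right) \left(-11\right) = - \frac{23}{6} + \frac{135}{4} \left(-11\right) = - \frac{23}{6} - \frac{1485}{4} = - \frac{4501}{12}$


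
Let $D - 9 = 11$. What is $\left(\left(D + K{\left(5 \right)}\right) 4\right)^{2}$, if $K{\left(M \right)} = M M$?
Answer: $32400$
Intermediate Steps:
$D = 20$ ($D = 9 + 11 = 20$)
$K{\left(M \right)} = M^{2}$
$\left(\left(D + K{\left(5 \right)}\right) 4\right)^{2} = \left(\left(20 + 5^{2}\right) 4\right)^{2} = \left(\left(20 + 25\right) 4\right)^{2} = \left(45 \cdot 4\right)^{2} = 180^{2} = 32400$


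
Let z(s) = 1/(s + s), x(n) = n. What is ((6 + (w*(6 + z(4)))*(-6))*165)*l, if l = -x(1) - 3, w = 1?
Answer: 20295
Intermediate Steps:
z(s) = 1/(2*s)
l = -4 (l = -1*1 - 3 = -1 - 3 = -4)
((6 + (w*(6 + z(4)))*(-6))*165)*l = ((6 + (1*(6 + (1/2)/4))*(-6))*165)*(-4) = ((6 + (1*(6 + (1/2)*(1/4)))*(-6))*165)*(-4) = ((6 + (1*(6 + 1/8))*(-6))*165)*(-4) = ((6 + (1*(49/8))*(-6))*165)*(-4) = ((6 + (49/8)*(-6))*165)*(-4) = ((6 - 147/4)*165)*(-4) = -123/4*165*(-4) = -20295/4*(-4) = 20295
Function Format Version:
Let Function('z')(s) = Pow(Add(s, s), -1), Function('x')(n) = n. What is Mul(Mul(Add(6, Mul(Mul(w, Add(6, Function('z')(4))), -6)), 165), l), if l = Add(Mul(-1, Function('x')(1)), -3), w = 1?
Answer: 20295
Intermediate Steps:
Function('z')(s) = Mul(Rational(1, 2), Pow(s, -1)) (Function('z')(s) = Pow(Mul(2, s), -1) = Mul(Rational(1, 2), Pow(s, -1)))
l = -4 (l = Add(Mul(-1, 1), -3) = Add(-1, -3) = -4)
Mul(Mul(Add(6, Mul(Mul(w, Add(6, Function('z')(4))), -6)), 165), l) = Mul(Mul(Add(6, Mul(Mul(1, Add(6, Mul(Rational(1, 2), Pow(4, -1)))), -6)), 165), -4) = Mul(Mul(Add(6, Mul(Mul(1, Add(6, Mul(Rational(1, 2), Rational(1, 4)))), -6)), 165), -4) = Mul(Mul(Add(6, Mul(Mul(1, Add(6, Rational(1, 8))), -6)), 165), -4) = Mul(Mul(Add(6, Mul(Mul(1, Rational(49, 8)), -6)), 165), -4) = Mul(Mul(Add(6, Mul(Rational(49, 8), -6)), 165), -4) = Mul(Mul(Add(6, Rational(-147, 4)), 165), -4) = Mul(Mul(Rational(-123, 4), 165), -4) = Mul(Rational(-20295, 4), -4) = 20295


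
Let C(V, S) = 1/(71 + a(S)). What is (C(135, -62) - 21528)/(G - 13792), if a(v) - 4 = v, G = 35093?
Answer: -279863/276913 ≈ -1.0107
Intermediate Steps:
a(v) = 4 + v
C(V, S) = 1/(75 + S) (C(V, S) = 1/(71 + (4 + S)) = 1/(75 + S))
(C(135, -62) - 21528)/(G - 13792) = (1/(75 - 62) - 21528)/(35093 - 13792) = (1/13 - 21528)/21301 = (1/13 - 21528)*(1/21301) = -279863/13*1/21301 = -279863/276913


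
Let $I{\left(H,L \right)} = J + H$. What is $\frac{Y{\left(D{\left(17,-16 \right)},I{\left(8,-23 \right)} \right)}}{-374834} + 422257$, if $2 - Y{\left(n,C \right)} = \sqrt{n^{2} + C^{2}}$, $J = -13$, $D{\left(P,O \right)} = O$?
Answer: $\frac{79138140168}{187417} + \frac{\sqrt{281}}{374834} \approx 4.2226 \cdot 10^{5}$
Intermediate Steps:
$I{\left(H,L \right)} = -13 + H$
$Y{\left(n,C \right)} = 2 - \sqrt{C^{2} + n^{2}}$ ($Y{\left(n,C \right)} = 2 - \sqrt{n^{2} + C^{2}} = 2 - \sqrt{C^{2} + n^{2}}$)
$\frac{Y{\left(D{\left(17,-16 \right)},I{\left(8,-23 \right)} \right)}}{-374834} + 422257 = \frac{2 - \sqrt{\left(-13 + 8\right)^{2} + \left(-16\right)^{2}}}{-374834} + 422257 = \left(2 - \sqrt{\left(-5\right)^{2} + 256}\right) \left(- \frac{1}{374834}\right) + 422257 = \left(2 - \sqrt{25 + 256}\right) \left(- \frac{1}{374834}\right) + 422257 = \left(2 - \sqrt{281}\right) \left(- \frac{1}{374834}\right) + 422257 = \left(- \frac{1}{187417} + \frac{\sqrt{281}}{374834}\right) + 422257 = \frac{79138140168}{187417} + \frac{\sqrt{281}}{374834}$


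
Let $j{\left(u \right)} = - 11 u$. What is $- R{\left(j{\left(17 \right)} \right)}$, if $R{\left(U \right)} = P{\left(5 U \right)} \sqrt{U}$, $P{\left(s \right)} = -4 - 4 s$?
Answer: $- 3736 i \sqrt{187} \approx - 51089.0 i$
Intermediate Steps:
$R{\left(U \right)} = \sqrt{U} \left(-4 - 20 U\right)$ ($R{\left(U \right)} = \left(-4 - 4 \cdot 5 U\right) \sqrt{U} = \left(-4 - 20 U\right) \sqrt{U} = \sqrt{U} \left(-4 - 20 U\right)$)
$- R{\left(j{\left(17 \right)} \right)} = - \sqrt{\left(-11\right) 17} \left(-4 - 20 \left(\left(-11\right) 17\right)\right) = - \sqrt{-187} \left(-4 - -3740\right) = - i \sqrt{187} \left(-4 + 3740\right) = - i \sqrt{187} \cdot 3736 = - 3736 i \sqrt{187}$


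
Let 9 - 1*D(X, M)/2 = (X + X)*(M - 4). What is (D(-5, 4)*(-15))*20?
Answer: -5400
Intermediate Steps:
D(X, M) = 18 - 4*X*(-4 + M) (D(X, M) = 18 - 2*(X + X)*(M - 4) = 18 - 2*2*X*(-4 + M) = 18 - 4*X*(-4 + M))
(D(-5, 4)*(-15))*20 = ((18 + 16*(-5) - 4*4*(-5))*(-15))*20 = ((18 - 80 + 80)*(-15))*20 = (18*(-15))*20 = -270*20 = -5400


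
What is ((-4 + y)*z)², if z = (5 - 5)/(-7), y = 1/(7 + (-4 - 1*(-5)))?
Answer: 0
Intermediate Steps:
y = ⅛ (y = 1/(7 + (-4 + 5)) = 1/(7 + 1) = 1/8 = ⅛ ≈ 0.12500)
z = 0 (z = 0*(-⅐) = 0)
((-4 + y)*z)² = ((-4 + ⅛)*0)² = (-31/8*0)² = 0² = 0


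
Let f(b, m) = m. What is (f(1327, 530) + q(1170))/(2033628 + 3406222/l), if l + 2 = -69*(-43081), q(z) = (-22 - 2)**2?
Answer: 1643840611/3022569780929 ≈ 0.00054386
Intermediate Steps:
q(z) = 576 (q(z) = (-24)**2 = 576)
l = 2972587 (l = -2 - 69*(-43081) = -2 + 2972589 = 2972587)
(f(1327, 530) + q(1170))/(2033628 + 3406222/l) = (530 + 576)/(2033628 + 3406222/2972587) = 1106/(2033628 + 3406222*(1/2972587)) = 1106/(2033628 + 3406222/2972587) = 1106/(6045139561858/2972587) = 1106*(2972587/6045139561858) = 1643840611/3022569780929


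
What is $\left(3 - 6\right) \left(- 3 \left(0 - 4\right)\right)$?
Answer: $-36$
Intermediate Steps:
$\left(3 - 6\right) \left(- 3 \left(0 - 4\right)\right) = - 3 \left(\left(-3\right) \left(-4\right)\right) = \left(-3\right) 12 = -36$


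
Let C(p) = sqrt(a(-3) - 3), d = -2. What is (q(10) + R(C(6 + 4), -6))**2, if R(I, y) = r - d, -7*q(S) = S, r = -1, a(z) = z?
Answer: 9/49 ≈ 0.18367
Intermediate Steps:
q(S) = -S/7
C(p) = I*sqrt(6) (C(p) = sqrt(-3 - 3) = sqrt(-6) = I*sqrt(6))
R(I, y) = 1 (R(I, y) = -1 - 1*(-2) = -1 + 2 = 1)
(q(10) + R(C(6 + 4), -6))**2 = (-1/7*10 + 1)**2 = (-10/7 + 1)**2 = (-3/7)**2 = 9/49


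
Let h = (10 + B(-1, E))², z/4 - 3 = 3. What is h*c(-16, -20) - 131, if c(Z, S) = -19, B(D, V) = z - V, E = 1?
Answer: -20822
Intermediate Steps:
z = 24 (z = 12 + 4*3 = 12 + 12 = 24)
B(D, V) = 24 - V
h = 1089 (h = (10 + (24 - 1*1))² = (10 + (24 - 1))² = (10 + 23)² = 33² = 1089)
h*c(-16, -20) - 131 = 1089*(-19) - 131 = -20691 - 131 = -20822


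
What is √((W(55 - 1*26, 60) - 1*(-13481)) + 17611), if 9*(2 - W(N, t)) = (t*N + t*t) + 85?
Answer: √274421/3 ≈ 174.62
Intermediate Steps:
W(N, t) = -67/9 - t²/9 - N*t/9 (W(N, t) = 2 - ((t*N + t*t) + 85)/9 = 2 - ((N*t + t²) + 85)/9 = 2 - ((t² + N*t) + 85)/9 = 2 - (85 + t² + N*t)/9 = 2 + (-85/9 - t²/9 - N*t/9) = -67/9 - t²/9 - N*t/9)
√((W(55 - 1*26, 60) - 1*(-13481)) + 17611) = √(((-67/9 - ⅑*60² - ⅑*(55 - 1*26)*60) - 1*(-13481)) + 17611) = √(((-67/9 - ⅑*3600 - ⅑*(55 - 26)*60) + 13481) + 17611) = √(((-67/9 - 400 - ⅑*29*60) + 13481) + 17611) = √(((-67/9 - 400 - 580/3) + 13481) + 17611) = √((-5407/9 + 13481) + 17611) = √(115922/9 + 17611) = √(274421/9) = √274421/3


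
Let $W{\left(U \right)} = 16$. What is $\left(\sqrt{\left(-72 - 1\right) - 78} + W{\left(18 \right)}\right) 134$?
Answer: $2144 + 134 i \sqrt{151} \approx 2144.0 + 1646.6 i$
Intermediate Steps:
$\left(\sqrt{\left(-72 - 1\right) - 78} + W{\left(18 \right)}\right) 134 = \left(\sqrt{\left(-72 - 1\right) - 78} + 16\right) 134 = \left(\sqrt{-73 - 78} + 16\right) 134 = \left(\sqrt{-151} + 16\right) 134 = \left(i \sqrt{151} + 16\right) 134 = \left(16 + i \sqrt{151}\right) 134 = 2144 + 134 i \sqrt{151}$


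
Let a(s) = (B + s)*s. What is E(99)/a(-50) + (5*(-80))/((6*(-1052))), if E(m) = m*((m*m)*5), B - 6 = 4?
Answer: 765585911/315600 ≈ 2425.8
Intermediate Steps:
B = 10 (B = 6 + 4 = 10)
E(m) = 5*m³ (E(m) = m*(m²*5) = m*(5*m²) = 5*m³)
a(s) = s*(10 + s) (a(s) = (10 + s)*s = s*(10 + s))
E(99)/a(-50) + (5*(-80))/((6*(-1052))) = (5*99³)/((-50*(10 - 50))) + (5*(-80))/((6*(-1052))) = (5*970299)/((-50*(-40))) - 400/(-6312) = 4851495/2000 - 400*(-1/6312) = 4851495*(1/2000) + 50/789 = 970299/400 + 50/789 = 765585911/315600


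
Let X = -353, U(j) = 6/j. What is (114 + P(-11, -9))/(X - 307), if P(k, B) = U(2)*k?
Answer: -27/220 ≈ -0.12273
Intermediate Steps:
P(k, B) = 3*k (P(k, B) = (6/2)*k = (6*(½))*k = 3*k)
(114 + P(-11, -9))/(X - 307) = (114 + 3*(-11))/(-353 - 307) = (114 - 33)/(-660) = 81*(-1/660) = -27/220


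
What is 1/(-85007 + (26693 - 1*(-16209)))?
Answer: -1/42105 ≈ -2.3750e-5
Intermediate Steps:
1/(-85007 + (26693 - 1*(-16209))) = 1/(-85007 + (26693 + 16209)) = 1/(-85007 + 42902) = 1/(-42105) = -1/42105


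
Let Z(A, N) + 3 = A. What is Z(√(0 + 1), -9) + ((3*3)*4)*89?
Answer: 3202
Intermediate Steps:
Z(A, N) = -3 + A
Z(√(0 + 1), -9) + ((3*3)*4)*89 = (-3 + √(0 + 1)) + ((3*3)*4)*89 = (-3 + √1) + (9*4)*89 = (-3 + 1) + 36*89 = -2 + 3204 = 3202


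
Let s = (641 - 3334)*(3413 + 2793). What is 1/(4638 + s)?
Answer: -1/16708120 ≈ -5.9851e-8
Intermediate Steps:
s = -16712758 (s = -2693*6206 = -16712758)
1/(4638 + s) = 1/(4638 - 16712758) = 1/(-16708120) = -1/16708120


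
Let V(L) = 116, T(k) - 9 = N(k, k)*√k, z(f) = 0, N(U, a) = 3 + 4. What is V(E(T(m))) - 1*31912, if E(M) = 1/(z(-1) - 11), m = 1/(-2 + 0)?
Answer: -31796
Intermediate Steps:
N(U, a) = 7
m = -½ (m = 1/(-2) = -½ ≈ -0.50000)
T(k) = 9 + 7*√k
E(M) = -1/11 (E(M) = 1/(0 - 11) = 1/(-11) = -1/11)
V(E(T(m))) - 1*31912 = 116 - 1*31912 = 116 - 31912 = -31796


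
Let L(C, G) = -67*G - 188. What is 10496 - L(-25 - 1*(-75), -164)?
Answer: -304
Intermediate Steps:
L(C, G) = -188 - 67*G
10496 - L(-25 - 1*(-75), -164) = 10496 - (-188 - 67*(-164)) = 10496 - (-188 + 10988) = 10496 - 1*10800 = 10496 - 10800 = -304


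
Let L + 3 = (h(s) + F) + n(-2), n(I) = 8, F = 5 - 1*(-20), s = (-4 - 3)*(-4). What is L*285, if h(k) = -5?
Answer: 7125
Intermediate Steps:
s = 28 (s = -7*(-4) = 28)
F = 25 (F = 5 + 20 = 25)
L = 25 (L = -3 + ((-5 + 25) + 8) = -3 + (20 + 8) = -3 + 28 = 25)
L*285 = 25*285 = 7125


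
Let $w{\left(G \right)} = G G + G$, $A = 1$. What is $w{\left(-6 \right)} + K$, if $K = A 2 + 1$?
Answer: $33$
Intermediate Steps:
$K = 3$ ($K = 1 \cdot 2 + 1 = 2 + 1 = 3$)
$w{\left(G \right)} = G + G^{2}$ ($w{\left(G \right)} = G^{2} + G = G + G^{2}$)
$w{\left(-6 \right)} + K = - 6 \left(1 - 6\right) + 3 = \left(-6\right) \left(-5\right) + 3 = 30 + 3 = 33$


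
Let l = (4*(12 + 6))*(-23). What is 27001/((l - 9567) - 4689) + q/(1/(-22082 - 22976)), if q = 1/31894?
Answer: -60697415/19519128 ≈ -3.1096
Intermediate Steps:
q = 1/31894 ≈ 3.1354e-5
l = -1656 (l = (4*18)*(-23) = 72*(-23) = -1656)
27001/((l - 9567) - 4689) + q/(1/(-22082 - 22976)) = 27001/((-1656 - 9567) - 4689) + 1/(31894*(1/(-22082 - 22976))) = 27001/(-11223 - 4689) + 1/(31894*(1/(-45058))) = 27001/(-15912) + 1/(31894*(-1/45058)) = 27001*(-1/15912) + (1/31894)*(-45058) = -2077/1224 - 22529/15947 = -60697415/19519128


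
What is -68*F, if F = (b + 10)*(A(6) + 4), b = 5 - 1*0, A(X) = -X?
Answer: 2040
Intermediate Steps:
b = 5 (b = 5 + 0 = 5)
F = -30 (F = (5 + 10)*(-1*6 + 4) = 15*(-6 + 4) = 15*(-2) = -30)
-68*F = -68*(-30) = 2040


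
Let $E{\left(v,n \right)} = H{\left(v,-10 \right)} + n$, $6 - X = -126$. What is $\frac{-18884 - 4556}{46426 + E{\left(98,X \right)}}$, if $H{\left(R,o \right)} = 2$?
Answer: $- \frac{293}{582} \approx -0.50344$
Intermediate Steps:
$X = 132$ ($X = 6 - -126 = 6 + 126 = 132$)
$E{\left(v,n \right)} = 2 + n$
$\frac{-18884 - 4556}{46426 + E{\left(98,X \right)}} = \frac{-18884 - 4556}{46426 + \left(2 + 132\right)} = - \frac{23440}{46426 + 134} = - \frac{23440}{46560} = \left(-23440\right) \frac{1}{46560} = - \frac{293}{582}$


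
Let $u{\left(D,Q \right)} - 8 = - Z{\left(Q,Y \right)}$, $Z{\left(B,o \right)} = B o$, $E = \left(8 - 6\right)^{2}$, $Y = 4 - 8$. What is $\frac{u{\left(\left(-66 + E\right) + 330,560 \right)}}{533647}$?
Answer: $\frac{2248}{533647} \approx 0.0042125$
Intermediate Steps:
$Y = -4$
$E = 4$ ($E = 2^{2} = 4$)
$u{\left(D,Q \right)} = 8 + 4 Q$ ($u{\left(D,Q \right)} = 8 - Q \left(-4\right) = 8 - - 4 Q = 8 + 4 Q$)
$\frac{u{\left(\left(-66 + E\right) + 330,560 \right)}}{533647} = \frac{8 + 4 \cdot 560}{533647} = \left(8 + 2240\right) \frac{1}{533647} = 2248 \cdot \frac{1}{533647} = \frac{2248}{533647}$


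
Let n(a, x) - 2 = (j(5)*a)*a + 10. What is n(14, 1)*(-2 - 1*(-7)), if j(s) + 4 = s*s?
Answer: 20640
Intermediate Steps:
j(s) = -4 + s² (j(s) = -4 + s*s = -4 + s²)
n(a, x) = 12 + 21*a² (n(a, x) = 2 + (((-4 + 5²)*a)*a + 10) = 2 + (((-4 + 25)*a)*a + 10) = 2 + ((21*a)*a + 10) = 2 + (21*a² + 10) = 2 + (10 + 21*a²) = 12 + 21*a²)
n(14, 1)*(-2 - 1*(-7)) = (12 + 21*14²)*(-2 - 1*(-7)) = (12 + 21*196)*(-2 + 7) = (12 + 4116)*5 = 4128*5 = 20640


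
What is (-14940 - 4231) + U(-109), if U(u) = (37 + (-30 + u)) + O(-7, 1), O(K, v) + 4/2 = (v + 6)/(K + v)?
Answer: -115657/6 ≈ -19276.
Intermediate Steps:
O(K, v) = -2 + (6 + v)/(K + v) (O(K, v) = -2 + (v + 6)/(K + v) = -2 + (6 + v)/(K + v))
U(u) = 23/6 + u (U(u) = (37 + (-30 + u)) + (6 - 1*1 - 2*(-7))/(-7 + 1) = (7 + u) + (6 - 1 + 14)/(-6) = (7 + u) - ⅙*19 = (7 + u) - 19/6 = 23/6 + u)
(-14940 - 4231) + U(-109) = (-14940 - 4231) + (23/6 - 109) = -19171 - 631/6 = -115657/6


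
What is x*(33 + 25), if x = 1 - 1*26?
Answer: -1450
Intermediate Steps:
x = -25 (x = 1 - 26 = -25)
x*(33 + 25) = -25*(33 + 25) = -25*58 = -1450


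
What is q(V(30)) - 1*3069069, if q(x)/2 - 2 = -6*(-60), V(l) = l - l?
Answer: -3068345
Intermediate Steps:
V(l) = 0
q(x) = 724 (q(x) = 4 + 2*(-6*(-60)) = 4 + 2*360 = 4 + 720 = 724)
q(V(30)) - 1*3069069 = 724 - 1*3069069 = 724 - 3069069 = -3068345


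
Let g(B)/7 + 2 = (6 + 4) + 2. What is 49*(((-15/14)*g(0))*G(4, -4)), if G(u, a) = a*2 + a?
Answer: 44100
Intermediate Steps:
G(u, a) = 3*a (G(u, a) = 2*a + a = 3*a)
g(B) = 70 (g(B) = -14 + 7*((6 + 4) + 2) = -14 + 7*(10 + 2) = -14 + 7*12 = -14 + 84 = 70)
49*(((-15/14)*g(0))*G(4, -4)) = 49*((-15/14*70)*(3*(-4))) = 49*((-15*1/14*70)*(-12)) = 49*(-15/14*70*(-12)) = 49*(-75*(-12)) = 49*900 = 44100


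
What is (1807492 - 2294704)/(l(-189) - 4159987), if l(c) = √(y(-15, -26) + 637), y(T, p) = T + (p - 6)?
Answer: 2026795586244/17305491839579 + 487212*√590/17305491839579 ≈ 0.11712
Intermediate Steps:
y(T, p) = -6 + T + p (y(T, p) = T + (-6 + p) = -6 + T + p)
l(c) = √590 (l(c) = √((-6 - 15 - 26) + 637) = √(-47 + 637) = √590)
(1807492 - 2294704)/(l(-189) - 4159987) = (1807492 - 2294704)/(√590 - 4159987) = -487212/(-4159987 + √590)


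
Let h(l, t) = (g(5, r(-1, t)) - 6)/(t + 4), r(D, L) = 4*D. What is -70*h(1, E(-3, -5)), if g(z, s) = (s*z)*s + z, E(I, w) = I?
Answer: -5530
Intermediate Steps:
g(z, s) = z + z*s**2 (g(z, s) = z*s**2 + z = z + z*s**2)
h(l, t) = 79/(4 + t) (h(l, t) = (5*(1 + (4*(-1))**2) - 6)/(t + 4) = (5*(1 + (-4)**2) - 6)/(4 + t) = (5*(1 + 16) - 6)/(4 + t) = (5*17 - 6)/(4 + t) = (85 - 6)/(4 + t) = 79/(4 + t))
-70*h(1, E(-3, -5)) = -5530/(4 - 3) = -5530/1 = -5530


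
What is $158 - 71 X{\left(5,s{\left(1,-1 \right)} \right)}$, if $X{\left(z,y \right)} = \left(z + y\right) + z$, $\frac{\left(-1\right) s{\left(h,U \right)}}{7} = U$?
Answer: $-1049$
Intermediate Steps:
$s{\left(h,U \right)} = - 7 U$
$X{\left(z,y \right)} = y + 2 z$ ($X{\left(z,y \right)} = \left(y + z\right) + z = y + 2 z$)
$158 - 71 X{\left(5,s{\left(1,-1 \right)} \right)} = 158 - 71 \left(\left(-7\right) \left(-1\right) + 2 \cdot 5\right) = 158 - 71 \left(7 + 10\right) = 158 - 1207 = -1049$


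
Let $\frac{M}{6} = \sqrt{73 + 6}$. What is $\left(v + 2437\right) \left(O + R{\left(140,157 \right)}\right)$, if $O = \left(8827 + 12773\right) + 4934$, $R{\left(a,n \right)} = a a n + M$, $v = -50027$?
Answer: $-147706701060 - 285540 \sqrt{79} \approx -1.4771 \cdot 10^{11}$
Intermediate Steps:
$M = 6 \sqrt{79}$ ($M = 6 \sqrt{73 + 6} = 6 \sqrt{79} \approx 53.329$)
$R{\left(a,n \right)} = 6 \sqrt{79} + n a^{2}$ ($R{\left(a,n \right)} = a a n + 6 \sqrt{79} = a^{2} n + 6 \sqrt{79} = n a^{2} + 6 \sqrt{79} = 6 \sqrt{79} + n a^{2}$)
$O = 26534$ ($O = 21600 + 4934 = 26534$)
$\left(v + 2437\right) \left(O + R{\left(140,157 \right)}\right) = \left(-50027 + 2437\right) \left(26534 + \left(6 \sqrt{79} + 157 \cdot 140^{2}\right)\right) = - 47590 \left(26534 + \left(6 \sqrt{79} + 157 \cdot 19600\right)\right) = - 47590 \left(26534 + \left(6 \sqrt{79} + 3077200\right)\right) = - 47590 \left(26534 + \left(3077200 + 6 \sqrt{79}\right)\right) = - 47590 \left(3103734 + 6 \sqrt{79}\right) = -147706701060 - 285540 \sqrt{79}$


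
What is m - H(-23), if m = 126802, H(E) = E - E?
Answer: 126802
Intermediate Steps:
H(E) = 0
m - H(-23) = 126802 - 1*0 = 126802 + 0 = 126802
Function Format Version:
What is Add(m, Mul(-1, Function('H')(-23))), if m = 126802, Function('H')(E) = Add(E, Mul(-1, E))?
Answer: 126802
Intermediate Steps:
Function('H')(E) = 0
Add(m, Mul(-1, Function('H')(-23))) = Add(126802, Mul(-1, 0)) = Add(126802, 0) = 126802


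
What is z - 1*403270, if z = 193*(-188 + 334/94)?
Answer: -20626807/47 ≈ -4.3887e+5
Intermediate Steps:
z = -1673117/47 (z = 193*(-188 + 334*(1/94)) = 193*(-188 + 167/47) = 193*(-8669/47) = -1673117/47 ≈ -35598.)
z - 1*403270 = -1673117/47 - 1*403270 = -1673117/47 - 403270 = -20626807/47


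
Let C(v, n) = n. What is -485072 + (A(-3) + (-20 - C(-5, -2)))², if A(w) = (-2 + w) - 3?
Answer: -484396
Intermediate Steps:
A(w) = -5 + w
-485072 + (A(-3) + (-20 - C(-5, -2)))² = -485072 + ((-5 - 3) + (-20 - 1*(-2)))² = -485072 + (-8 + (-20 + 2))² = -485072 + (-8 - 18)² = -485072 + (-26)² = -485072 + 676 = -484396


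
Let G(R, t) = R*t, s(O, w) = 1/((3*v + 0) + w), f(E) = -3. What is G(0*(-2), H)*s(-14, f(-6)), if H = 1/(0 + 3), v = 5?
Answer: 0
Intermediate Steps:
H = ⅓ (H = 1/3 = ⅓ ≈ 0.33333)
s(O, w) = 1/(15 + w) (s(O, w) = 1/((3*5 + 0) + w) = 1/((15 + 0) + w) = 1/(15 + w))
G(0*(-2), H)*s(-14, f(-6)) = ((0*(-2))*(⅓))/(15 - 3) = (0*(⅓))/12 = 0*(1/12) = 0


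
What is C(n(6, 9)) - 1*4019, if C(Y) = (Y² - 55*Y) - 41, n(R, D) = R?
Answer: -4354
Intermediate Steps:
C(Y) = -41 + Y² - 55*Y
C(n(6, 9)) - 1*4019 = (-41 + 6² - 55*6) - 1*4019 = (-41 + 36 - 330) - 4019 = -335 - 4019 = -4354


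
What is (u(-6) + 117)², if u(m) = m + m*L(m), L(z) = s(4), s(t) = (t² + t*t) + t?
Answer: 11025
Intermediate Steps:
s(t) = t + 2*t² (s(t) = (t² + t²) + t = 2*t² + t = t + 2*t²)
L(z) = 36 (L(z) = 4*(1 + 2*4) = 4*(1 + 8) = 4*9 = 36)
u(m) = 37*m (u(m) = m + m*36 = m + 36*m = 37*m)
(u(-6) + 117)² = (37*(-6) + 117)² = (-222 + 117)² = (-105)² = 11025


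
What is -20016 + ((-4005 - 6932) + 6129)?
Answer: -24824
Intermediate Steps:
-20016 + ((-4005 - 6932) + 6129) = -20016 + (-10937 + 6129) = -20016 - 4808 = -24824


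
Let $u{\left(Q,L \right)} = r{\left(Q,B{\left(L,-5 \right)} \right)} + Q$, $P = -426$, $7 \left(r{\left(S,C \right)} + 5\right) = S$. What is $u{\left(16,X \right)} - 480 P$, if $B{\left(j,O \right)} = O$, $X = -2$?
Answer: $\frac{1431453}{7} \approx 2.0449 \cdot 10^{5}$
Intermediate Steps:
$r{\left(S,C \right)} = -5 + \frac{S}{7}$
$u{\left(Q,L \right)} = -5 + \frac{8 Q}{7}$ ($u{\left(Q,L \right)} = \left(-5 + \frac{Q}{7}\right) + Q = -5 + \frac{8 Q}{7}$)
$u{\left(16,X \right)} - 480 P = \left(-5 + \frac{8}{7} \cdot 16\right) - -204480 = \left(-5 + \frac{128}{7}\right) + 204480 = \frac{93}{7} + 204480 = \frac{1431453}{7}$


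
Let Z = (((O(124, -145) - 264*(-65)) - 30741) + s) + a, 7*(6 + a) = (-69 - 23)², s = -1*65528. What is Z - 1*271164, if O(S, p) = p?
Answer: -2444504/7 ≈ -3.4922e+5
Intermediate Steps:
s = -65528
a = 8422/7 (a = -6 + (-69 - 23)²/7 = -6 + (⅐)*(-92)² = -6 + (⅐)*8464 = -6 + 8464/7 = 8422/7 ≈ 1203.1)
Z = -546356/7 (Z = (((-145 - 264*(-65)) - 30741) - 65528) + 8422/7 = (((-145 + 17160) - 30741) - 65528) + 8422/7 = ((17015 - 30741) - 65528) + 8422/7 = (-13726 - 65528) + 8422/7 = -79254 + 8422/7 = -546356/7 ≈ -78051.)
Z - 1*271164 = -546356/7 - 1*271164 = -546356/7 - 271164 = -2444504/7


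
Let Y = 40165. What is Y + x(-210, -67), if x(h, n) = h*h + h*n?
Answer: 98335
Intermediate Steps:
x(h, n) = h² + h*n
Y + x(-210, -67) = 40165 - 210*(-210 - 67) = 40165 - 210*(-277) = 40165 + 58170 = 98335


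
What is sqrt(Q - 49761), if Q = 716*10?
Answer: I*sqrt(42601) ≈ 206.4*I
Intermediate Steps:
Q = 7160
sqrt(Q - 49761) = sqrt(7160 - 49761) = sqrt(-42601) = I*sqrt(42601)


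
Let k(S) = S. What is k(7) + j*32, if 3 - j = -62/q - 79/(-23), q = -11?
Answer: -47381/253 ≈ -187.28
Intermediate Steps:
j = -1536/253 (j = 3 - (-62/(-11) - 79/(-23)) = 3 - (-62*(-1/11) - 79*(-1/23)) = 3 - (62/11 + 79/23) = 3 - 1*2295/253 = 3 - 2295/253 = -1536/253 ≈ -6.0711)
k(7) + j*32 = 7 - 1536/253*32 = 7 - 49152/253 = -47381/253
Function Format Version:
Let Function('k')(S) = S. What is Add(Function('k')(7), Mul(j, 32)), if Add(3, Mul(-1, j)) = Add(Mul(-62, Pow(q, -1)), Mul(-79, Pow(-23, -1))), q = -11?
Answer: Rational(-47381, 253) ≈ -187.28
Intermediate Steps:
j = Rational(-1536, 253) (j = Add(3, Mul(-1, Add(Mul(-62, Pow(-11, -1)), Mul(-79, Pow(-23, -1))))) = Add(3, Mul(-1, Add(Mul(-62, Rational(-1, 11)), Mul(-79, Rational(-1, 23))))) = Add(3, Mul(-1, Add(Rational(62, 11), Rational(79, 23)))) = Add(3, Mul(-1, Rational(2295, 253))) = Add(3, Rational(-2295, 253)) = Rational(-1536, 253) ≈ -6.0711)
Add(Function('k')(7), Mul(j, 32)) = Add(7, Mul(Rational(-1536, 253), 32)) = Add(7, Rational(-49152, 253)) = Rational(-47381, 253)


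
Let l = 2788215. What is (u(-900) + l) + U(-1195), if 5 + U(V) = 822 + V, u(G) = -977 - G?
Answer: 2787760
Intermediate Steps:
U(V) = 817 + V (U(V) = -5 + (822 + V) = 817 + V)
(u(-900) + l) + U(-1195) = ((-977 - 1*(-900)) + 2788215) + (817 - 1195) = ((-977 + 900) + 2788215) - 378 = (-77 + 2788215) - 378 = 2788138 - 378 = 2787760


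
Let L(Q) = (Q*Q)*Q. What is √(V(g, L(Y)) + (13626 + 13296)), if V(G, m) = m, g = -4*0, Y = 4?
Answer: √26986 ≈ 164.27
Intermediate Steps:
g = 0
L(Q) = Q³ (L(Q) = Q²*Q = Q³)
√(V(g, L(Y)) + (13626 + 13296)) = √(4³ + (13626 + 13296)) = √(64 + 26922) = √26986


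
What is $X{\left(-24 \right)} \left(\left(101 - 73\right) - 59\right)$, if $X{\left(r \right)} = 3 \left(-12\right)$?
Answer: $1116$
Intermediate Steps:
$X{\left(r \right)} = -36$
$X{\left(-24 \right)} \left(\left(101 - 73\right) - 59\right) = - 36 \left(\left(101 - 73\right) - 59\right) = - 36 \left(28 - 59\right) = \left(-36\right) \left(-31\right) = 1116$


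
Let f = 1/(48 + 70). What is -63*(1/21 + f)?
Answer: -417/118 ≈ -3.5339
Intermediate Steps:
f = 1/118 ≈ 0.0084746
-63*(1/21 + f) = -63*(1/21 + 1/118) = -63*139/2478 = -417/118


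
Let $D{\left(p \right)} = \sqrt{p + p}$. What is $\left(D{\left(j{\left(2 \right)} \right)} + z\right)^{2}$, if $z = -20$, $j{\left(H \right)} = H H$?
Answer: $408 - 80 \sqrt{2} \approx 294.86$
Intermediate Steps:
$j{\left(H \right)} = H^{2}$
$D{\left(p \right)} = \sqrt{2} \sqrt{p}$ ($D{\left(p \right)} = \sqrt{2 p} = \sqrt{2} \sqrt{p}$)
$\left(D{\left(j{\left(2 \right)} \right)} + z\right)^{2} = \left(\sqrt{2} \sqrt{2^{2}} - 20\right)^{2} = \left(\sqrt{2} \sqrt{4} - 20\right)^{2} = \left(\sqrt{2} \cdot 2 - 20\right)^{2} = \left(2 \sqrt{2} - 20\right)^{2} = \left(-20 + 2 \sqrt{2}\right)^{2}$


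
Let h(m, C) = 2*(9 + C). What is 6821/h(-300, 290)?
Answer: 6821/598 ≈ 11.406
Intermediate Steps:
h(m, C) = 18 + 2*C
6821/h(-300, 290) = 6821/(18 + 2*290) = 6821/(18 + 580) = 6821/598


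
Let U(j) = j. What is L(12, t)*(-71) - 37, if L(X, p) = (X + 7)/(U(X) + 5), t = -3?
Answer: -1978/17 ≈ -116.35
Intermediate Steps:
L(X, p) = (7 + X)/(5 + X) (L(X, p) = (X + 7)/(X + 5) = (7 + X)/(5 + X))
L(12, t)*(-71) - 37 = ((7 + 12)/(5 + 12))*(-71) - 37 = (19/17)*(-71) - 37 = -1349/17 - 37 = -1978/17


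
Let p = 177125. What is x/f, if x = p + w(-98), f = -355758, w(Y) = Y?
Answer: -59009/118586 ≈ -0.49761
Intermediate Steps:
x = 177027 (x = 177125 - 98 = 177027)
x/f = 177027/(-355758) = 177027*(-1/355758) = -59009/118586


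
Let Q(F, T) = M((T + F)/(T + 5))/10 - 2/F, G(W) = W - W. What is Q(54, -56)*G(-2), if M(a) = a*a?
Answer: 0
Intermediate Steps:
G(W) = 0
M(a) = a**2
Q(F, T) = -2/F + (F + T)**2/(10*(5 + T)**2) (Q(F, T) = ((T + F)/(T + 5))**2/10 - 2/F = ((F + T)/(5 + T))**2*(1/10) - 2/F = ((F + T)**2/(5 + T)**2)*(1/10) - 2/F = (F + T)**2/(10*(5 + T)**2) - 2/F = -2/F + (F + T)**2/(10*(5 + T)**2))
Q(54, -56)*G(-2) = (-2/54 + (54 - 56)**2/(10*(5 - 56)**2))*0 = (-2*1/54 + (1/10)*(-2)**2/(-51)**2)*0 = (-1/27 + (1/10)*(1/2601)*4)*0 = (-1/27 + 2/13005)*0 = -1439/39015*0 = 0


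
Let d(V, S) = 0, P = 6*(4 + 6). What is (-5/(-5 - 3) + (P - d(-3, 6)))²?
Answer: 235225/64 ≈ 3675.4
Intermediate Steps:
P = 60 (P = 6*10 = 60)
(-5/(-5 - 3) + (P - d(-3, 6)))² = (-5/(-5 - 3) + (60 - 1*0))² = (-5/(-8) + (60 + 0))² = (-5*(-⅛) + 60)² = (5/8 + 60)² = (485/8)² = 235225/64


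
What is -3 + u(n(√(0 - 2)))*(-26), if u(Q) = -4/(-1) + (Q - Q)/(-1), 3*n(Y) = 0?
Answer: -107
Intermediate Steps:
n(Y) = 0 (n(Y) = (⅓)*0 = 0)
u(Q) = 4 (u(Q) = -4*(-1) + 0*(-1) = 4 + 0 = 4)
-3 + u(n(√(0 - 2)))*(-26) = -3 + 4*(-26) = -3 - 104 = -107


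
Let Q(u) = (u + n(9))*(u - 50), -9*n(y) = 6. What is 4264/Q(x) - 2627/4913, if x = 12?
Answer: -974135/93347 ≈ -10.436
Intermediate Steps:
n(y) = -2/3 (n(y) = -1/9*6 = -2/3)
Q(u) = (-50 + u)*(-2/3 + u) (Q(u) = (u - 2/3)*(u - 50) = (-2/3 + u)*(-50 + u) = (-50 + u)*(-2/3 + u))
4264/Q(x) - 2627/4913 = 4264/(100/3 + 12**2 - 152/3*12) - 2627/4913 = 4264/(100/3 + 144 - 608) - 2627*1/4913 = 4264/(-1292/3) - 2627/4913 = 4264*(-3/1292) - 2627/4913 = -3198/323 - 2627/4913 = -974135/93347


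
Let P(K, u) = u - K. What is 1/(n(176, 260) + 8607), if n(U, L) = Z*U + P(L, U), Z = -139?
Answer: -1/15941 ≈ -6.2731e-5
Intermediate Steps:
n(U, L) = -L - 138*U (n(U, L) = -139*U + (U - L) = -L - 138*U)
1/(n(176, 260) + 8607) = 1/((-1*260 - 138*176) + 8607) = 1/((-260 - 24288) + 8607) = 1/(-24548 + 8607) = 1/(-15941) = -1/15941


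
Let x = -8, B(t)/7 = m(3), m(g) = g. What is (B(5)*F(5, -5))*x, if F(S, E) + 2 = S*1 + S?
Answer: -1344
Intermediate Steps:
F(S, E) = -2 + 2*S (F(S, E) = -2 + (S*1 + S) = -2 + (S + S) = -2 + 2*S)
B(t) = 21 (B(t) = 7*3 = 21)
(B(5)*F(5, -5))*x = (21*(-2 + 2*5))*(-8) = (21*(-2 + 10))*(-8) = (21*8)*(-8) = 168*(-8) = -1344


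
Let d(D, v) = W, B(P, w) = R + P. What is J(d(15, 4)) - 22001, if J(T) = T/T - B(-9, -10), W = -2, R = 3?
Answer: -21994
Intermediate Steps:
B(P, w) = 3 + P
d(D, v) = -2
J(T) = 7 (J(T) = T/T - (3 - 9) = 1 - 1*(-6) = 1 + 6 = 7)
J(d(15, 4)) - 22001 = 7 - 22001 = -21994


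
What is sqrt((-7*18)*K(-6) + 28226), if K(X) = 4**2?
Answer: sqrt(26210) ≈ 161.90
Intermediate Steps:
K(X) = 16
sqrt((-7*18)*K(-6) + 28226) = sqrt(-7*18*16 + 28226) = sqrt(-126*16 + 28226) = sqrt(-2016 + 28226) = sqrt(26210)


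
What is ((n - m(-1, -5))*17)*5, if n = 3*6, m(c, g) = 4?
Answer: 1190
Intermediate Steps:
n = 18
((n - m(-1, -5))*17)*5 = ((18 - 1*4)*17)*5 = ((18 - 4)*17)*5 = (14*17)*5 = 238*5 = 1190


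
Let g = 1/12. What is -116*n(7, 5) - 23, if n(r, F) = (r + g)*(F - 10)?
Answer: 12256/3 ≈ 4085.3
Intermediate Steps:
g = 1/12 ≈ 0.083333
n(r, F) = (-10 + F)*(1/12 + r) (n(r, F) = (r + 1/12)*(F - 10) = (1/12 + r)*(-10 + F) = (-10 + F)*(1/12 + r))
-116*n(7, 5) - 23 = -116*(-5/6 - 10*7 + (1/12)*5 + 5*7) - 23 = -116*(-5/6 - 70 + 5/12 + 35) - 23 = -116*(-425/12) - 23 = 12325/3 - 23 = 12256/3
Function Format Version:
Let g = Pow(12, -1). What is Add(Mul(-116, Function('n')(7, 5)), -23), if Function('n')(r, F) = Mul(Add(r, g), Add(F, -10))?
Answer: Rational(12256, 3) ≈ 4085.3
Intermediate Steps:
g = Rational(1, 12) ≈ 0.083333
Function('n')(r, F) = Mul(Add(-10, F), Add(Rational(1, 12), r)) (Function('n')(r, F) = Mul(Add(r, Rational(1, 12)), Add(F, -10)) = Mul(Add(Rational(1, 12), r), Add(-10, F)) = Mul(Add(-10, F), Add(Rational(1, 12), r)))
Add(Mul(-116, Function('n')(7, 5)), -23) = Add(Mul(-116, Add(Rational(-5, 6), Mul(-10, 7), Mul(Rational(1, 12), 5), Mul(5, 7))), -23) = Add(Mul(-116, Add(Rational(-5, 6), -70, Rational(5, 12), 35)), -23) = Add(Mul(-116, Rational(-425, 12)), -23) = Add(Rational(12325, 3), -23) = Rational(12256, 3)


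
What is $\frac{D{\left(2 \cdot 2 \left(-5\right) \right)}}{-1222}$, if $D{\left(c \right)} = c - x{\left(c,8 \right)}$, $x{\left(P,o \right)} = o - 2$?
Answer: $\frac{1}{47} \approx 0.021277$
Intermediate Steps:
$x{\left(P,o \right)} = -2 + o$
$D{\left(c \right)} = -6 + c$ ($D{\left(c \right)} = c - \left(-2 + 8\right) = c - 6 = -6 + c$)
$\frac{D{\left(2 \cdot 2 \left(-5\right) \right)}}{-1222} = \frac{-6 + 2 \cdot 2 \left(-5\right)}{-1222} = \left(-6 + 4 \left(-5\right)\right) \left(- \frac{1}{1222}\right) = \left(-6 - 20\right) \left(- \frac{1}{1222}\right) = \left(-26\right) \left(- \frac{1}{1222}\right) = \frac{1}{47}$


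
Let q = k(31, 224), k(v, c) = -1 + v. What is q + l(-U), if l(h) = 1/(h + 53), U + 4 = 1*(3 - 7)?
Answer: 1831/61 ≈ 30.016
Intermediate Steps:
U = -8 (U = -4 + 1*(3 - 7) = -4 + 1*(-4) = -4 - 4 = -8)
l(h) = 1/(53 + h)
q = 30 (q = -1 + 31 = 30)
q + l(-U) = 30 + 1/(53 - 1*(-8)) = 30 + 1/(53 + 8) = 30 + 1/61 = 1831/61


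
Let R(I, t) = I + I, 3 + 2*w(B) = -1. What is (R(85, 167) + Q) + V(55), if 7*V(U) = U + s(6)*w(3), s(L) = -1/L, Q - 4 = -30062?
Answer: -627482/21 ≈ -29880.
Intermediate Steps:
w(B) = -2 (w(B) = -3/2 + (1/2)*(-1) = -3/2 - 1/2 = -2)
Q = -30058 (Q = 4 - 30062 = -30058)
V(U) = 1/21 + U/7 (V(U) = (U - 1/6*(-2))/7 = (U + 1/3)/7 = (1/3 + U)/7 = 1/21 + U/7)
R(I, t) = 2*I
(R(85, 167) + Q) + V(55) = (2*85 - 30058) + (1/21 + (1/7)*55) = (170 - 30058) + (1/21 + 55/7) = -29888 + 166/21 = -627482/21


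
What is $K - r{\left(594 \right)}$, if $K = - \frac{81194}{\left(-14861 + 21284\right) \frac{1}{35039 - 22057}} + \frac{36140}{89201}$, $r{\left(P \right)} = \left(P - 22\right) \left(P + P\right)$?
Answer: $- \frac{483355031644216}{572938023} \approx -8.4364 \cdot 10^{5}$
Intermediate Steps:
$r{\left(P \right)} = 2 P \left(-22 + P\right)$ ($r{\left(P \right)} = \left(-22 + P\right) 2 P = 2 P \left(-22 + P\right)$)
$K = - \frac{94023019246888}{572938023}$ ($K = - \frac{81194}{6423 \cdot \frac{1}{12982}} + 36140 \cdot \frac{1}{89201} = - \frac{81194}{6423 \cdot \frac{1}{12982}} + \frac{36140}{89201} = - \frac{81194}{\frac{6423}{12982}} + \frac{36140}{89201} = \left(-81194\right) \frac{12982}{6423} + \frac{36140}{89201} = - \frac{1054060508}{6423} + \frac{36140}{89201} = - \frac{94023019246888}{572938023} \approx -1.6411 \cdot 10^{5}$)
$K - r{\left(594 \right)} = - \frac{94023019246888}{572938023} - 2 \cdot 594 \left(-22 + 594\right) = - \frac{94023019246888}{572938023} - 2 \cdot 594 \cdot 572 = - \frac{94023019246888}{572938023} - 679536 = - \frac{483355031644216}{572938023}$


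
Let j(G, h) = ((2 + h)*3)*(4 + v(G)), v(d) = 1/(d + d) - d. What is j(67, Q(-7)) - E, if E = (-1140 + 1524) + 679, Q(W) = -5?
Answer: -66473/134 ≈ -496.07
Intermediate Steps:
E = 1063 (E = 384 + 679 = 1063)
v(d) = 1/(2*d) - d
j(G, h) = (6 + 3*h)*(4 + 1/(2*G) - G) (j(G, h) = ((2 + h)*3)*(4 + (1/(2*G) - G)) = (6 + 3*h)*(4 + 1/(2*G) - G))
j(67, Q(-7)) - E = (24 - 6*67 + 3/67 + 12*(-5) - 3*67*(-5) + (3/2)*(-5)/67) - 1*1063 = (24 - 402 + 3*(1/67) - 60 + 1005 + (3/2)*(-5)*(1/67)) - 1063 = (24 - 402 + 3/67 - 60 + 1005 - 15/134) - 1063 = 75969/134 - 1063 = -66473/134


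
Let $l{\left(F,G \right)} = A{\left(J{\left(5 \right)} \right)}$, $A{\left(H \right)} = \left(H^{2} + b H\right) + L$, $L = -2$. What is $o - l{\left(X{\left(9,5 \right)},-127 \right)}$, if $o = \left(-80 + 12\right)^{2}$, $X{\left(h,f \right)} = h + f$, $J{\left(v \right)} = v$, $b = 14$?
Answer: $4531$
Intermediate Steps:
$A{\left(H \right)} = -2 + H^{2} + 14 H$ ($A{\left(H \right)} = \left(H^{2} + 14 H\right) - 2 = -2 + H^{2} + 14 H$)
$X{\left(h,f \right)} = f + h$
$l{\left(F,G \right)} = 93$ ($l{\left(F,G \right)} = -2 + 5^{2} + 14 \cdot 5 = -2 + 25 + 70 = 93$)
$o = 4624$ ($o = \left(-68\right)^{2} = 4624$)
$o - l{\left(X{\left(9,5 \right)},-127 \right)} = 4624 - 93 = 4531$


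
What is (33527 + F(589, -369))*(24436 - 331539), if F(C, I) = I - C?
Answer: -10002037607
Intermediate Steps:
(33527 + F(589, -369))*(24436 - 331539) = (33527 + (-369 - 1*589))*(24436 - 331539) = (33527 + (-369 - 589))*(-307103) = (33527 - 958)*(-307103) = 32569*(-307103) = -10002037607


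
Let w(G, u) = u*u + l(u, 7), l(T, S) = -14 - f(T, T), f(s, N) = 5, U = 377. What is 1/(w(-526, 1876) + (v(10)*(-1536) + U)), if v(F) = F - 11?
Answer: 1/3521270 ≈ 2.8399e-7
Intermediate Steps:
l(T, S) = -19 (l(T, S) = -14 - 1*5 = -14 - 5 = -19)
w(G, u) = -19 + u² (w(G, u) = u*u - 19 = u² - 19 = -19 + u²)
v(F) = -11 + F
1/(w(-526, 1876) + (v(10)*(-1536) + U)) = 1/((-19 + 1876²) + ((-11 + 10)*(-1536) + 377)) = 1/((-19 + 3519376) + (-1*(-1536) + 377)) = 1/(3519357 + (1536 + 377)) = 1/(3519357 + 1913) = 1/3521270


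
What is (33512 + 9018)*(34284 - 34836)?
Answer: -23476560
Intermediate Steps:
(33512 + 9018)*(34284 - 34836) = 42530*(-552) = -23476560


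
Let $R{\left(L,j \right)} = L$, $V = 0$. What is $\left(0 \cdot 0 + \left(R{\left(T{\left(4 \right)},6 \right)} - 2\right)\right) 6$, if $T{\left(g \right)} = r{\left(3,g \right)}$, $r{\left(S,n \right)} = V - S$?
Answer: $-30$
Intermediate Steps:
$r{\left(S,n \right)} = - S$ ($r{\left(S,n \right)} = 0 - S = - S$)
$T{\left(g \right)} = -3$ ($T{\left(g \right)} = \left(-1\right) 3 = -3$)
$\left(0 \cdot 0 + \left(R{\left(T{\left(4 \right)},6 \right)} - 2\right)\right) 6 = \left(0 \cdot 0 - 5\right) 6 = \left(0 - 5\right) 6 = \left(-5\right) 6 = -30$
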